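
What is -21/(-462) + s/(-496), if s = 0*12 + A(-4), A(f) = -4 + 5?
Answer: 237/5456 ≈ 0.043438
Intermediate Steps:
A(f) = 1
s = 1 (s = 0*12 + 1 = 0 + 1 = 1)
-21/(-462) + s/(-496) = -21/(-462) + 1/(-496) = -21*(-1/462) + 1*(-1/496) = 1/22 - 1/496 = 237/5456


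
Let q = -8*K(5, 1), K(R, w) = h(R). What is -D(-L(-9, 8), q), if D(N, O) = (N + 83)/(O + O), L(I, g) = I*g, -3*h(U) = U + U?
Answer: -93/32 ≈ -2.9063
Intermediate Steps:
h(U) = -2*U/3 (h(U) = -(U + U)/3 = -2*U/3)
K(R, w) = -2*R/3
q = 80/3 (q = -(-16)*5/3 = -8*(-10/3) = 80/3 ≈ 26.667)
D(N, O) = (83 + N)/(2*O) (D(N, O) = (83 + N)/((2*O)) = (83 + N)*(1/(2*O)) = (83 + N)/(2*O))
-D(-L(-9, 8), q) = -(83 - (-9)*8)/(2*80/3) = -3*(83 - 1*(-72))/(2*80) = -3*(83 + 72)/(2*80) = -3*155/(2*80) = -1*93/32 = -93/32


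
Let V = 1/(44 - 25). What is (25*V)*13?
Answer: 325/19 ≈ 17.105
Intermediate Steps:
V = 1/19 ≈ 0.052632
(25*V)*13 = (25*(1/19))*13 = (25/19)*13 = 325/19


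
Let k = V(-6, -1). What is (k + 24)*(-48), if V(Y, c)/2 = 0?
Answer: -1152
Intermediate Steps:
V(Y, c) = 0 (V(Y, c) = 2*0 = 0)
k = 0
(k + 24)*(-48) = (0 + 24)*(-48) = 24*(-48) = -1152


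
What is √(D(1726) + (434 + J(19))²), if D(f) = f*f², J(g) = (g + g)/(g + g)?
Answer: √5142074401 ≈ 71708.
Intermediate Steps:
J(g) = 1 (J(g) = (2*g)/((2*g)) = (2*g)*(1/(2*g)) = 1)
D(f) = f³
√(D(1726) + (434 + J(19))²) = √(1726³ + (434 + 1)²) = √(5141885176 + 435²) = √(5141885176 + 189225) = √5142074401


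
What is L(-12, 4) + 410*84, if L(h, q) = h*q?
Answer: 34392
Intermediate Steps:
L(-12, 4) + 410*84 = -12*4 + 410*84 = -48 + 34440 = 34392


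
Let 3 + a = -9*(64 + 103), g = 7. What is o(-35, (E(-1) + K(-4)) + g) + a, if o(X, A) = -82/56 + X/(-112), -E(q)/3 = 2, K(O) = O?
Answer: -168801/112 ≈ -1507.2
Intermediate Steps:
E(q) = -6 (E(q) = -3*2 = -6)
o(X, A) = -41/28 - X/112 (o(X, A) = -82*1/56 + X*(-1/112) = -41/28 - X/112)
a = -1506 (a = -3 - 9*(64 + 103) = -3 - 9*167 = -3 - 1503 = -1506)
o(-35, (E(-1) + K(-4)) + g) + a = (-41/28 - 1/112*(-35)) - 1506 = (-41/28 + 5/16) - 1506 = -129/112 - 1506 = -168801/112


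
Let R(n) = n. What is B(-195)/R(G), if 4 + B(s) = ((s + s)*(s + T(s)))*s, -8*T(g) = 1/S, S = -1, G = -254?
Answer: 59280991/1016 ≈ 58347.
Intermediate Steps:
T(g) = 1/8 (T(g) = -1/8/(-1) = -1/8*(-1) = 1/8)
B(s) = -4 + 2*s**2*(1/8 + s) (B(s) = -4 + ((s + s)*(s + 1/8))*s = -4 + ((2*s)*(1/8 + s))*s = -4 + (2*s*(1/8 + s))*s = -4 + 2*s**2*(1/8 + s))
B(-195)/R(G) = (-4 + 2*(-195)**3 + (1/4)*(-195)**2)/(-254) = (-4 + 2*(-7414875) + (1/4)*38025)*(-1/254) = (-4 - 14829750 + 38025/4)*(-1/254) = -59280991/4*(-1/254) = 59280991/1016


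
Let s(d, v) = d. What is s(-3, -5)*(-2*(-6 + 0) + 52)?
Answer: -192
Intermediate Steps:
s(-3, -5)*(-2*(-6 + 0) + 52) = -3*(-2*(-6 + 0) + 52) = -3*(-2*(-6) + 52) = -3*(12 + 52) = -3*64 = -192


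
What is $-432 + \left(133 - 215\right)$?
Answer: $-514$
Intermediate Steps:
$-432 + \left(133 - 215\right) = -432 - 82 = -514$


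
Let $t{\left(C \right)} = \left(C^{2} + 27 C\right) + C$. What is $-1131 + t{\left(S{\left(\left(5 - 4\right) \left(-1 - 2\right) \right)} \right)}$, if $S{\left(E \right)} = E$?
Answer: $-1206$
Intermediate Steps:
$t{\left(C \right)} = C^{2} + 28 C$
$-1131 + t{\left(S{\left(\left(5 - 4\right) \left(-1 - 2\right) \right)} \right)} = -1131 + \left(5 - 4\right) \left(-1 - 2\right) \left(28 + \left(5 - 4\right) \left(-1 - 2\right)\right) = -1131 + 1 \left(-3\right) \left(28 + 1 \left(-3\right)\right) = -1131 - 3 \left(28 - 3\right) = -1131 - 75 = -1206$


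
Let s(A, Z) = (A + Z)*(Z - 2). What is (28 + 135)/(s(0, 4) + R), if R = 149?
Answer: 163/157 ≈ 1.0382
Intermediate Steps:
s(A, Z) = (-2 + Z)*(A + Z) (s(A, Z) = (A + Z)*(-2 + Z) = (-2 + Z)*(A + Z))
(28 + 135)/(s(0, 4) + R) = (28 + 135)/((4² - 2*0 - 2*4 + 0*4) + 149) = 163/((16 + 0 - 8 + 0) + 149) = 163/(8 + 149) = 163/157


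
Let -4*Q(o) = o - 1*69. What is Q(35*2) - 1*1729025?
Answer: -6916101/4 ≈ -1.7290e+6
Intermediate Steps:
Q(o) = 69/4 - o/4 (Q(o) = -(o - 1*69)/4 = -(o - 69)/4 = -(-69 + o)/4 = 69/4 - o/4)
Q(35*2) - 1*1729025 = (69/4 - 35*2/4) - 1*1729025 = (69/4 - ¼*70) - 1729025 = (69/4 - 35/2) - 1729025 = -¼ - 1729025 = -6916101/4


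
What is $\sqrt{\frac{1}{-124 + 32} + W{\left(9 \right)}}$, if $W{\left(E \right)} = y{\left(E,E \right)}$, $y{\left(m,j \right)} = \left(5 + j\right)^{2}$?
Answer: $\frac{\sqrt{414713}}{46} \approx 14.0$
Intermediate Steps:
$W{\left(E \right)} = \left(5 + E\right)^{2}$
$\sqrt{\frac{1}{-124 + 32} + W{\left(9 \right)}} = \sqrt{\frac{1}{-124 + 32} + \left(5 + 9\right)^{2}} = \sqrt{\frac{1}{-92} + 14^{2}} = \sqrt{- \frac{1}{92} + 196} = \sqrt{\frac{18031}{92}} = \frac{\sqrt{414713}}{46}$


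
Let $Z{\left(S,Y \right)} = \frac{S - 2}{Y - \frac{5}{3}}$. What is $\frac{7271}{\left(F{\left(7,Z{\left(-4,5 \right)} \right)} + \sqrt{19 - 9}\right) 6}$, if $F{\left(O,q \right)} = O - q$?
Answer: $\frac{399905}{2529} - \frac{181775 \sqrt{10}}{10116} \approx 101.3$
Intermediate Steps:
$Z{\left(S,Y \right)} = \frac{-2 + S}{- \frac{5}{3} + Y}$ ($Z{\left(S,Y \right)} = \frac{-2 + S}{Y - \frac{5}{3}} = \frac{-2 + S}{- \frac{5}{3} + Y}$)
$\frac{7271}{\left(F{\left(7,Z{\left(-4,5 \right)} \right)} + \sqrt{19 - 9}\right) 6} = \frac{7271}{\left(\left(7 - \frac{3 \left(-2 - 4\right)}{-5 + 3 \cdot 5}\right) + \sqrt{19 - 9}\right) 6} = \frac{7271}{\left(\left(7 - 3 \frac{1}{-5 + 15} \left(-6\right)\right) + \sqrt{10}\right) 6} = \frac{7271}{\left(\left(7 - 3 \cdot \frac{1}{10} \left(-6\right)\right) + \sqrt{10}\right) 6} = \frac{7271}{\left(\left(7 - - \frac{9}{5}\right) + \sqrt{10}\right) 6} = \frac{7271}{\left(\left(7 + \frac{9}{5}\right) + \sqrt{10}\right) 6} = \frac{7271}{\left(\frac{44}{5} + \sqrt{10}\right) 6} = \frac{7271}{\frac{264}{5} + 6 \sqrt{10}}$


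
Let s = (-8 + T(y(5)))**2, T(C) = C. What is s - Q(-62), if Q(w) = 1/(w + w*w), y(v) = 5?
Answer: 34037/3782 ≈ 8.9997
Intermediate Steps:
s = 9 (s = (-8 + 5)**2 = (-3)**2 = 9)
Q(w) = 1/(w + w**2)
s - Q(-62) = 9 - 1/((-62)*(1 - 62)) = 9 - (-1)/(62*(-61)) = 9 - (-1)*(-1)/(62*61) = 9 - 1*1/3782 = 9 - 1/3782 = 34037/3782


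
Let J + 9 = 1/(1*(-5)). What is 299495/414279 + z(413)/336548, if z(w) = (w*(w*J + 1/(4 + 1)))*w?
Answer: -1341883978588447/697123844460 ≈ -1924.9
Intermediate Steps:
J = -46/5 (J = -9 + 1/(1*(-5)) = -9 + 1/(-5) = -9 - ⅕ = -46/5 ≈ -9.2000)
z(w) = w²*(⅕ - 46*w/5) (z(w) = (w*(w*(-46/5) + 1/(4 + 1)))*w = (w*(-46*w/5 + 1/5))*w = (w*(-46*w/5 + ⅕))*w = (w*(⅕ - 46*w/5))*w = w²*(⅕ - 46*w/5))
299495/414279 + z(413)/336548 = 299495/414279 + ((⅕)*413²*(1 - 46*413))/336548 = 299495*(1/414279) + ((⅕)*170569*(1 - 18998))*(1/336548) = 299495/414279 + ((⅕)*170569*(-18997))*(1/336548) = 299495/414279 - 3240299293/5*1/336548 = 299495/414279 - 3240299293/1682740 = -1341883978588447/697123844460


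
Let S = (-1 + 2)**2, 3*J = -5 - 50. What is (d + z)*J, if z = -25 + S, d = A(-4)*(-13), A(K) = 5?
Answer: 4895/3 ≈ 1631.7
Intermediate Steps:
J = -55/3 (J = (-5 - 50)/3 = (1/3)*(-55) = -55/3 ≈ -18.333)
d = -65 (d = 5*(-13) = -65)
S = 1 (S = 1**2 = 1)
z = -24 (z = -25 + 1 = -24)
(d + z)*J = (-65 - 24)*(-55/3) = -89*(-55/3) = 4895/3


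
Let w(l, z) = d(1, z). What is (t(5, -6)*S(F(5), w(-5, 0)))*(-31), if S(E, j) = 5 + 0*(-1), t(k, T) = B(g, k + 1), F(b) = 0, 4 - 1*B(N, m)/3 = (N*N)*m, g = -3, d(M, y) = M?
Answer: 23250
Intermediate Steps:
w(l, z) = 1
B(N, m) = 12 - 3*m*N**2 (B(N, m) = 12 - 3*N*N*m = 12 - 3*N**2*m = 12 - 3*m*N**2)
t(k, T) = -15 - 27*k (t(k, T) = 12 - 3*(k + 1)*(-3)**2 = 12 - 3*(1 + k)*9 = 12 + (-27 - 27*k) = -15 - 27*k)
S(E, j) = 5 (S(E, j) = 5 + 0 = 5)
(t(5, -6)*S(F(5), w(-5, 0)))*(-31) = ((-15 - 27*5)*5)*(-31) = ((-15 - 135)*5)*(-31) = -150*5*(-31) = -750*(-31) = 23250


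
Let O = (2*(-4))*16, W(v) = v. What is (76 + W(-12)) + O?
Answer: -64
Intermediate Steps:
O = -128 (O = -8*16 = -128)
(76 + W(-12)) + O = (76 - 12) - 128 = 64 - 128 = -64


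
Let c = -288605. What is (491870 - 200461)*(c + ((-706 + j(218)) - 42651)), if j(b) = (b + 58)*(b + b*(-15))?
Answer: -342205668426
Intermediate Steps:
j(b) = -14*b*(58 + b) (j(b) = (58 + b)*(b - 15*b) = (58 + b)*(-14*b) = -14*b*(58 + b))
(491870 - 200461)*(c + ((-706 + j(218)) - 42651)) = (491870 - 200461)*(-288605 + ((-706 - 14*218*(58 + 218)) - 42651)) = 291409*(-288605 + ((-706 - 14*218*276) - 42651)) = 291409*(-288605 + ((-706 - 842352) - 42651)) = 291409*(-288605 + (-843058 - 42651)) = 291409*(-288605 - 885709) = 291409*(-1174314) = -342205668426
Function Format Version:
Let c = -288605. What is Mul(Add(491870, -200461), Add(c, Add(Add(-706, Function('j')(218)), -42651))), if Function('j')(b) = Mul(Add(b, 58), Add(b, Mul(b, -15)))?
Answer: -342205668426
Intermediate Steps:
Function('j')(b) = Mul(-14, b, Add(58, b)) (Function('j')(b) = Mul(Add(58, b), Add(b, Mul(-15, b))) = Mul(Add(58, b), Mul(-14, b)) = Mul(-14, b, Add(58, b)))
Mul(Add(491870, -200461), Add(c, Add(Add(-706, Function('j')(218)), -42651))) = Mul(Add(491870, -200461), Add(-288605, Add(Add(-706, Mul(-14, 218, Add(58, 218))), -42651))) = Mul(291409, Add(-288605, Add(Add(-706, Mul(-14, 218, 276)), -42651))) = Mul(291409, Add(-288605, Add(Add(-706, -842352), -42651))) = Mul(291409, Add(-288605, Add(-843058, -42651))) = Mul(291409, Add(-288605, -885709)) = Mul(291409, -1174314) = -342205668426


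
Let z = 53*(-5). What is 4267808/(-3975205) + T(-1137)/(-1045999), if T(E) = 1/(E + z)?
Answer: -6258700302093979/5829600757622590 ≈ -1.0736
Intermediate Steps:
z = -265
T(E) = 1/(-265 + E) (T(E) = 1/(E - 265) = 1/(-265 + E))
4267808/(-3975205) + T(-1137)/(-1045999) = 4267808/(-3975205) + 1/(-265 - 1137*(-1045999)) = 4267808*(-1/3975205) - 1/1045999/(-1402) = -4267808/3975205 - 1/1402*(-1/1045999) = -4267808/3975205 + 1/1466490598 = -6258700302093979/5829600757622590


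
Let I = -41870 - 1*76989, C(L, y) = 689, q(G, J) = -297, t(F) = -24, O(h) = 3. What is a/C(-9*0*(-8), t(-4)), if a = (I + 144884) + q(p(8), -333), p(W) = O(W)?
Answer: 25728/689 ≈ 37.341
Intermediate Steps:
p(W) = 3
I = -118859 (I = -41870 - 76989 = -118859)
a = 25728 (a = (-118859 + 144884) - 297 = 26025 - 297 = 25728)
a/C(-9*0*(-8), t(-4)) = 25728/689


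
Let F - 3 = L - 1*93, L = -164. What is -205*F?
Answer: 52070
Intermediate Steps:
F = -254 (F = 3 + (-164 - 1*93) = 3 + (-164 - 93) = 3 - 257 = -254)
-205*F = -205*(-254) = 52070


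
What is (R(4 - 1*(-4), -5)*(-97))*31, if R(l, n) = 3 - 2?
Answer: -3007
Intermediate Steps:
R(l, n) = 1
(R(4 - 1*(-4), -5)*(-97))*31 = (1*(-97))*31 = -97*31 = -3007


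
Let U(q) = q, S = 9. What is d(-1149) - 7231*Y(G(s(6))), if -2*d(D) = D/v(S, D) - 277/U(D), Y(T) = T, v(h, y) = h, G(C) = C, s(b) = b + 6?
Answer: -33209274/383 ≈ -86708.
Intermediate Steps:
s(b) = 6 + b
d(D) = -D/18 + 277/(2*D) (d(D) = -(D/9 - 277/D)/2 = -(-277/D + D/9)/2 = -D/18 + 277/(2*D))
d(-1149) - 7231*Y(G(s(6))) = (1/18)*(2493 - 1*(-1149)**2)/(-1149) - 7231*(6 + 6) = (1/18)*(-1/1149)*(2493 - 1*1320201) - 7231*12 = (1/18)*(-1/1149)*(2493 - 1320201) - 86772 = (1/18)*(-1/1149)*(-1317708) - 86772 = 24402/383 - 86772 = -33209274/383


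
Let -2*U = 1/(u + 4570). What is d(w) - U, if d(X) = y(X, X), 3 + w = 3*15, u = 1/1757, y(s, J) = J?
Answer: 674479001/16058982 ≈ 42.000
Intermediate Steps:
u = 1/1757 ≈ 0.00056915
w = 42 (w = -3 + 3*15 = -3 + 45 = 42)
d(X) = X
U = -1757/16058982 (U = -1/(2*(1/1757 + 4570)) = -1/(2*8029491/1757) = -½*1757/8029491 = -1757/16058982 ≈ -0.00010941)
d(w) - U = 42 - 1*(-1757/16058982) = 42 + 1757/16058982 = 674479001/16058982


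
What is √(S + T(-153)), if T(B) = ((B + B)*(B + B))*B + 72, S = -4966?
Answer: I*√14331202 ≈ 3785.7*I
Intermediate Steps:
T(B) = 72 + 4*B³ (T(B) = ((2*B)*(2*B))*B + 72 = (4*B²)*B + 72 = 4*B³ + 72 = 72 + 4*B³)
√(S + T(-153)) = √(-4966 + (72 + 4*(-153)³)) = √(-4966 + (72 + 4*(-3581577))) = √(-4966 + (72 - 14326308)) = √(-4966 - 14326236) = √(-14331202) = I*√14331202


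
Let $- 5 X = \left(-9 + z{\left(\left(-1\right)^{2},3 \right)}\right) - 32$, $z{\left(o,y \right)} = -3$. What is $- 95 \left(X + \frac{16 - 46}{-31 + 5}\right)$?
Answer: $- \frac{12293}{13} \approx -945.62$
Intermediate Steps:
$X = \frac{44}{5}$ ($X = - \frac{\left(-9 - 3\right) - 32}{5} = - \frac{-12 - 32}{5} = \left(- \frac{1}{5}\right) \left(-44\right) = \frac{44}{5} \approx 8.8$)
$- 95 \left(X + \frac{16 - 46}{-31 + 5}\right) = - 95 \left(\frac{44}{5} + \frac{16 - 46}{-31 + 5}\right) = - 95 \left(\frac{44}{5} - \frac{30}{-26}\right) = - 95 \left(\frac{44}{5} - - \frac{15}{13}\right) = - 95 \left(\frac{44}{5} + \frac{15}{13}\right) = \left(-95\right) \frac{647}{65} = - \frac{12293}{13}$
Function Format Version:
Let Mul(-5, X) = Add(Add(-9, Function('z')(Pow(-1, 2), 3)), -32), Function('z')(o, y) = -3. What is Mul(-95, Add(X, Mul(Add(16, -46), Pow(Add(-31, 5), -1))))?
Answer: Rational(-12293, 13) ≈ -945.62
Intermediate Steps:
X = Rational(44, 5) (X = Mul(Rational(-1, 5), Add(Add(-9, -3), -32)) = Mul(Rational(-1, 5), Add(-12, -32)) = Mul(Rational(-1, 5), -44) = Rational(44, 5) ≈ 8.8000)
Mul(-95, Add(X, Mul(Add(16, -46), Pow(Add(-31, 5), -1)))) = Mul(-95, Add(Rational(44, 5), Mul(Add(16, -46), Pow(Add(-31, 5), -1)))) = Mul(-95, Add(Rational(44, 5), Mul(-30, Pow(-26, -1)))) = Mul(-95, Add(Rational(44, 5), Mul(-30, Rational(-1, 26)))) = Mul(-95, Add(Rational(44, 5), Rational(15, 13))) = Mul(-95, Rational(647, 65)) = Rational(-12293, 13)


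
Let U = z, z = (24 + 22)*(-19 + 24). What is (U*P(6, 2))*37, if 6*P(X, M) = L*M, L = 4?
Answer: 34040/3 ≈ 11347.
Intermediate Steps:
P(X, M) = 2*M/3 (P(X, M) = (4*M)/6 = 2*M/3)
z = 230 (z = 46*5 = 230)
U = 230
(U*P(6, 2))*37 = (230*((⅔)*2))*37 = (230*(4/3))*37 = (920/3)*37 = 34040/3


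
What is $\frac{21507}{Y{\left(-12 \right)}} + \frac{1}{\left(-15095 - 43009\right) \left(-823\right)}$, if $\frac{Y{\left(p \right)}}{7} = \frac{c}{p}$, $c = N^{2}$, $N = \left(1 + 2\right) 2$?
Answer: $- \frac{342818655041}{334737144} \approx -1024.1$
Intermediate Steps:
$N = 6$ ($N = 3 \cdot 2 = 6$)
$c = 36$ ($c = 6^{2} = 36$)
$Y{\left(p \right)} = \frac{252}{p}$ ($Y{\left(p \right)} = 7 \frac{36}{p} = \frac{252}{p}$)
$\frac{21507}{Y{\left(-12 \right)}} + \frac{1}{\left(-15095 - 43009\right) \left(-823\right)} = \frac{21507}{252 \frac{1}{-12}} + \frac{1}{\left(-15095 - 43009\right) \left(-823\right)} = \frac{21507}{252 \left(- \frac{1}{12}\right)} + \frac{1}{-58104} \left(- \frac{1}{823}\right) = \frac{21507}{-21} - - \frac{1}{47819592} = 21507 \left(- \frac{1}{21}\right) + \frac{1}{47819592} = - \frac{7169}{7} + \frac{1}{47819592} = - \frac{342818655041}{334737144}$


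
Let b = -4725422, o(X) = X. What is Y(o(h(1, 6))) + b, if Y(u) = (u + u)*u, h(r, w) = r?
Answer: -4725420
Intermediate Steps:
Y(u) = 2*u**2 (Y(u) = (2*u)*u = 2*u**2)
Y(o(h(1, 6))) + b = 2*1**2 - 4725422 = 2*1 - 4725422 = 2 - 4725422 = -4725420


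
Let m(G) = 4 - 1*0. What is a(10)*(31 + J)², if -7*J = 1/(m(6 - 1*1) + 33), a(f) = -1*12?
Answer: -773385408/67081 ≈ -11529.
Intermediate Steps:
a(f) = -12
m(G) = 4 (m(G) = 4 + 0 = 4)
J = -1/259 (J = -1/(7*(4 + 33)) = -⅐/37 = -⅐*1/37 = -1/259 ≈ -0.0038610)
a(10)*(31 + J)² = -12*(31 - 1/259)² = -12*(8028/259)² = -12*64448784/67081 = -773385408/67081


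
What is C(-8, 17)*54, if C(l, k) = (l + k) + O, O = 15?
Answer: 1296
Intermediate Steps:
C(l, k) = 15 + k + l (C(l, k) = (l + k) + 15 = (k + l) + 15 = 15 + k + l)
C(-8, 17)*54 = (15 + 17 - 8)*54 = 24*54 = 1296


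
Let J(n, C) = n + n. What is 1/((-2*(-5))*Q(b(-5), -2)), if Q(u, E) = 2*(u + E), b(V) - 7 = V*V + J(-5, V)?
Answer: 1/400 ≈ 0.0025000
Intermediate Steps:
J(n, C) = 2*n
b(V) = -3 + V**2 (b(V) = 7 + (V*V + 2*(-5)) = 7 + (V**2 - 10) = 7 + (-10 + V**2) = -3 + V**2)
Q(u, E) = 2*E + 2*u (Q(u, E) = 2*(E + u) = 2*E + 2*u)
1/((-2*(-5))*Q(b(-5), -2)) = 1/((-2*(-5))*(2*(-2) + 2*(-3 + (-5)**2))) = 1/(10*(-4 + 2*(-3 + 25))) = 1/(10*(-4 + 2*22)) = 1/(10*(-4 + 44)) = 1/(10*40) = 1/400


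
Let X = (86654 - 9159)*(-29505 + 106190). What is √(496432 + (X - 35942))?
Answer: √5943164565 ≈ 77092.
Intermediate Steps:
X = 5942704075 (X = 77495*76685 = 5942704075)
√(496432 + (X - 35942)) = √(496432 + (5942704075 - 35942)) = √(496432 + 5942668133) = √5943164565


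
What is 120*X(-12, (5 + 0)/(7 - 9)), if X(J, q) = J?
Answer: -1440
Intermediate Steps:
120*X(-12, (5 + 0)/(7 - 9)) = 120*(-12) = -1440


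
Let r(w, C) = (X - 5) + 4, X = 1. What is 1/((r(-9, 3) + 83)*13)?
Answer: 1/1079 ≈ 0.00092678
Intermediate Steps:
r(w, C) = 0 (r(w, C) = (1 - 5) + 4 = -4 + 4 = 0)
1/((r(-9, 3) + 83)*13) = 1/((0 + 83)*13) = 1/(83*13) = 1/1079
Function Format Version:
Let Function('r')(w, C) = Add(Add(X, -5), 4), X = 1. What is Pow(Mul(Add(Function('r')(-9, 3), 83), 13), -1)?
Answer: Rational(1, 1079) ≈ 0.00092678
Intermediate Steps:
Function('r')(w, C) = 0 (Function('r')(w, C) = Add(Add(1, -5), 4) = Add(-4, 4) = 0)
Pow(Mul(Add(Function('r')(-9, 3), 83), 13), -1) = Pow(Mul(Add(0, 83), 13), -1) = Pow(Mul(83, 13), -1) = Pow(1079, -1) = Rational(1, 1079)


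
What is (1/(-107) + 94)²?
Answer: 101143249/11449 ≈ 8834.3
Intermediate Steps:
(1/(-107) + 94)² = (-1/107 + 94)² = (10057/107)² = 101143249/11449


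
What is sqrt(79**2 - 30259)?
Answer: I*sqrt(24018) ≈ 154.98*I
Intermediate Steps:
sqrt(79**2 - 30259) = sqrt(6241 - 30259) = sqrt(-24018) = I*sqrt(24018)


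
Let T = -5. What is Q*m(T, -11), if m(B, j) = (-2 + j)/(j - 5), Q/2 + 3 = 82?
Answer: 1027/8 ≈ 128.38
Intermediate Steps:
Q = 158 (Q = -6 + 2*82 = -6 + 164 = 158)
m(B, j) = (-2 + j)/(-5 + j)
Q*m(T, -11) = 158*((-2 - 11)/(-5 - 11)) = 158*(-13/(-16)) = 158*(-1/16*(-13)) = 158*(13/16) = 1027/8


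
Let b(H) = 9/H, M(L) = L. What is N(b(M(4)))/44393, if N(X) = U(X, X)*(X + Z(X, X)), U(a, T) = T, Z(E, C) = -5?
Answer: -99/710288 ≈ -0.00013938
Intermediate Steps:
N(X) = X*(-5 + X) (N(X) = X*(X - 5) = X*(-5 + X))
N(b(M(4)))/44393 = ((9/4)*(-5 + 9/4))/44393 = ((9*(1/4))*(-5 + 9*(1/4)))*(1/44393) = (9*(-5 + 9/4)/4)*(1/44393) = ((9/4)*(-11/4))*(1/44393) = -99/16*1/44393 = -99/710288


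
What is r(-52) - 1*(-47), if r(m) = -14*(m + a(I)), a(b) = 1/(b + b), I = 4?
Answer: 3093/4 ≈ 773.25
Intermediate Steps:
a(b) = 1/(2*b)
r(m) = -7/4 - 14*m (r(m) = -14*(m + (½)/4) = -14*(m + (½)*(¼)) = -14*(m + ⅛) = -14*(⅛ + m) = -7/4 - 14*m)
r(-52) - 1*(-47) = (-7/4 - 14*(-52)) - 1*(-47) = (-7/4 + 728) + 47 = 2905/4 + 47 = 3093/4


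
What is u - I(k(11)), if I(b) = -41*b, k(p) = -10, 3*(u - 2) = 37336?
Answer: 36112/3 ≈ 12037.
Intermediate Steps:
u = 37342/3 (u = 2 + (⅓)*37336 = 2 + 37336/3 = 37342/3 ≈ 12447.)
u - I(k(11)) = 37342/3 - (-41)*(-10) = 37342/3 - 1*410 = 37342/3 - 410 = 36112/3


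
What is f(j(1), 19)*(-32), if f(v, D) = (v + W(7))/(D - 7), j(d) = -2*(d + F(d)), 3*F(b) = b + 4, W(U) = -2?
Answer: 176/9 ≈ 19.556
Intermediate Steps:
F(b) = 4/3 + b/3 (F(b) = (b + 4)/3 = (4 + b)/3 = 4/3 + b/3)
j(d) = -8/3 - 8*d/3 (j(d) = -2*(d + (4/3 + d/3)) = -2*(4/3 + 4*d/3) = -8/3 - 8*d/3)
f(v, D) = (-2 + v)/(-7 + D) (f(v, D) = (v - 2)/(D - 7) = (-2 + v)/(-7 + D))
f(j(1), 19)*(-32) = ((-2 + (-8/3 - 8/3*1))/(-7 + 19))*(-32) = ((-2 + (-8/3 - 8/3))/12)*(-32) = ((-2 - 16/3)/12)*(-32) = ((1/12)*(-22/3))*(-32) = -11/18*(-32) = 176/9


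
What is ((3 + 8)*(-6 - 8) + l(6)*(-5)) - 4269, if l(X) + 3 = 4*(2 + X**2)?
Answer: -5168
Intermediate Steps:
l(X) = 5 + 4*X**2 (l(X) = -3 + 4*(2 + X**2) = -3 + (8 + 4*X**2) = 5 + 4*X**2)
((3 + 8)*(-6 - 8) + l(6)*(-5)) - 4269 = ((3 + 8)*(-6 - 8) + (5 + 4*6**2)*(-5)) - 4269 = (11*(-14) + (5 + 4*36)*(-5)) - 4269 = (-154 + (5 + 144)*(-5)) - 4269 = (-154 + 149*(-5)) - 4269 = (-154 - 745) - 4269 = -899 - 4269 = -5168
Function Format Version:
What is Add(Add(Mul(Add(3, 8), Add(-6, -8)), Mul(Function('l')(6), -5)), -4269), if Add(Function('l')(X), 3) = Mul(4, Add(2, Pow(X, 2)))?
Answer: -5168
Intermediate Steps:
Function('l')(X) = Add(5, Mul(4, Pow(X, 2))) (Function('l')(X) = Add(-3, Mul(4, Add(2, Pow(X, 2)))) = Add(-3, Add(8, Mul(4, Pow(X, 2)))) = Add(5, Mul(4, Pow(X, 2))))
Add(Add(Mul(Add(3, 8), Add(-6, -8)), Mul(Function('l')(6), -5)), -4269) = Add(Add(Mul(Add(3, 8), Add(-6, -8)), Mul(Add(5, Mul(4, Pow(6, 2))), -5)), -4269) = Add(Add(Mul(11, -14), Mul(Add(5, Mul(4, 36)), -5)), -4269) = Add(Add(-154, Mul(Add(5, 144), -5)), -4269) = Add(Add(-154, Mul(149, -5)), -4269) = Add(Add(-154, -745), -4269) = Add(-899, -4269) = -5168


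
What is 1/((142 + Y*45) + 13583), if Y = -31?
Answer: 1/12330 ≈ 8.1103e-5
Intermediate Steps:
1/((142 + Y*45) + 13583) = 1/((142 - 31*45) + 13583) = 1/((142 - 1395) + 13583) = 1/(-1253 + 13583) = 1/12330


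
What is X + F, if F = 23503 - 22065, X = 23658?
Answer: 25096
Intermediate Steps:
F = 1438
X + F = 23658 + 1438 = 25096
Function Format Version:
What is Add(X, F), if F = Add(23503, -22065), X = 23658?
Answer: 25096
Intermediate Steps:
F = 1438
Add(X, F) = Add(23658, 1438) = 25096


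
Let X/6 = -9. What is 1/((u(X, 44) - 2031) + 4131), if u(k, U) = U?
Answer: 1/2144 ≈ 0.00046642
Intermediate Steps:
X = -54 (X = 6*(-9) = -54)
1/((u(X, 44) - 2031) + 4131) = 1/((44 - 2031) + 4131) = 1/(-1987 + 4131) = 1/2144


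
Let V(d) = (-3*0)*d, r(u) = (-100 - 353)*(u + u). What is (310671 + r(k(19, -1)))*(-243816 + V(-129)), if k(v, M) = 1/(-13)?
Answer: -984926184264/13 ≈ -7.5764e+10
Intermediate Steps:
k(v, M) = -1/13
r(u) = -906*u
V(d) = 0 (V(d) = 0*d = 0)
(310671 + r(k(19, -1)))*(-243816 + V(-129)) = (310671 - 906*(-1/13))*(-243816 + 0) = (310671 + 906/13)*(-243816) = (4039629/13)*(-243816) = -984926184264/13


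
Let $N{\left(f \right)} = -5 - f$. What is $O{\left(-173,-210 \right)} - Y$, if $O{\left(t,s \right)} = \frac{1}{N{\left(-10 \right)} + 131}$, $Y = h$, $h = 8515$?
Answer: $- \frac{1158039}{136} \approx -8515.0$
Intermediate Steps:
$Y = 8515$
$O{\left(t,s \right)} = \frac{1}{136}$ ($O{\left(t,s \right)} = \frac{1}{\left(-5 - -10\right) + 131} = \frac{1}{\left(-5 + 10\right) + 131} = \frac{1}{5 + 131} = \frac{1}{136}$)
$O{\left(-173,-210 \right)} - Y = \frac{1}{136} - 8515 = - \frac{1158039}{136}$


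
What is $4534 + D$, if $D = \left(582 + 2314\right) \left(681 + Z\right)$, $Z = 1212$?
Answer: $5486662$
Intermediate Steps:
$D = 5482128$ ($D = \left(582 + 2314\right) \left(681 + 1212\right) = 2896 \cdot 1893 = 5482128$)
$4534 + D = 4534 + 5482128 = 5486662$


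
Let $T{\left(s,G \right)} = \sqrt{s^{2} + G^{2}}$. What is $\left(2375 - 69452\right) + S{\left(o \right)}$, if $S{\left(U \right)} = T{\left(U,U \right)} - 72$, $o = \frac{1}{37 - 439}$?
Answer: $-67149 + \frac{\sqrt{2}}{402} \approx -67149.0$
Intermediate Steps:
$o = - \frac{1}{402}$ ($o = \frac{1}{-402} = - \frac{1}{402} \approx -0.0024876$)
$T{\left(s,G \right)} = \sqrt{G^{2} + s^{2}}$
$S{\left(U \right)} = -72 + \sqrt{2} \sqrt{U^{2}}$ ($S{\left(U \right)} = \sqrt{U^{2} + U^{2}} - 72 = \sqrt{2 U^{2}} - 72 = \sqrt{2} \sqrt{U^{2}} - 72 = -72 + \sqrt{2} \sqrt{U^{2}}$)
$\left(2375 - 69452\right) + S{\left(o \right)} = \left(2375 - 69452\right) - \left(72 - \sqrt{2} \sqrt{\left(- \frac{1}{402}\right)^{2}}\right) = -67077 - \left(72 - \frac{\sqrt{2}}{402}\right) = -67149 + \frac{\sqrt{2}}{402}$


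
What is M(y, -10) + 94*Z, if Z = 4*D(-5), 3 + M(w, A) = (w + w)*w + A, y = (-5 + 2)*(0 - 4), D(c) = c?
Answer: -1605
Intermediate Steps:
y = 12 (y = -3*(-4) = 12)
M(w, A) = -3 + A + 2*w² (M(w, A) = -3 + ((w + w)*w + A) = -3 + ((2*w)*w + A) = -3 + (2*w² + A) = -3 + (A + 2*w²) = -3 + A + 2*w²)
Z = -20 (Z = 4*(-5) = -20)
M(y, -10) + 94*Z = (-3 - 10 + 2*12²) + 94*(-20) = (-3 - 10 + 2*144) - 1880 = (-3 - 10 + 288) - 1880 = 275 - 1880 = -1605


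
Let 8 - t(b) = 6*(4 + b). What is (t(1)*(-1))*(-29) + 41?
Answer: -597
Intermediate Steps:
t(b) = -16 - 6*b (t(b) = 8 - 6*(4 + b) = 8 - (24 + 6*b) = 8 + (-24 - 6*b) = -16 - 6*b)
(t(1)*(-1))*(-29) + 41 = ((-16 - 6*1)*(-1))*(-29) + 41 = ((-16 - 6)*(-1))*(-29) + 41 = -22*(-1)*(-29) + 41 = 22*(-29) + 41 = -638 + 41 = -597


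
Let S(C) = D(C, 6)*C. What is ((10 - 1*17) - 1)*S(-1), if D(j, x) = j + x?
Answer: 40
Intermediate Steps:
S(C) = C*(6 + C) (S(C) = (C + 6)*C = (6 + C)*C = C*(6 + C))
((10 - 1*17) - 1)*S(-1) = ((10 - 1*17) - 1)*(-(6 - 1)) = ((10 - 17) - 1)*(-1*5) = (-7 - 1)*(-5) = -8*(-5) = 40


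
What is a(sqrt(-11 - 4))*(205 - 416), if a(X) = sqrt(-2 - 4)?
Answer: -211*I*sqrt(6) ≈ -516.84*I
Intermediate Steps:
a(X) = I*sqrt(6) (a(X) = sqrt(-6) = I*sqrt(6))
a(sqrt(-11 - 4))*(205 - 416) = (I*sqrt(6))*(205 - 416) = (I*sqrt(6))*(-211) = -211*I*sqrt(6)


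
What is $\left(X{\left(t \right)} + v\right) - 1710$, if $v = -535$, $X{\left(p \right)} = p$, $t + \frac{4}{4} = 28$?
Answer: $-2218$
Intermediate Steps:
$t = 27$ ($t = -1 + 28 = 27$)
$\left(X{\left(t \right)} + v\right) - 1710 = \left(27 - 535\right) - 1710 = -508 - 1710 = -2218$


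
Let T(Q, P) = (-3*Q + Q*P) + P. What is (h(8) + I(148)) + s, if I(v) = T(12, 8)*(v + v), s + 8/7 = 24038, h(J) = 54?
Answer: 309532/7 ≈ 44219.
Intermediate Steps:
T(Q, P) = P - 3*Q + P*Q (T(Q, P) = (-3*Q + P*Q) + P = P - 3*Q + P*Q)
s = 168258/7 (s = -8/7 + 24038 = 168258/7 ≈ 24037.)
I(v) = 136*v (I(v) = (8 - 3*12 + 8*12)*(v + v) = (8 - 36 + 96)*(2*v) = 68*(2*v) = 136*v)
(h(8) + I(148)) + s = (54 + 136*148) + 168258/7 = (54 + 20128) + 168258/7 = 20182 + 168258/7 = 309532/7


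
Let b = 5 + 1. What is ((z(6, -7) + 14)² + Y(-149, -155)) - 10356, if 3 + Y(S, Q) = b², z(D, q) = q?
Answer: -10274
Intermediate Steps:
b = 6
Y(S, Q) = 33 (Y(S, Q) = -3 + 6² = -3 + 36 = 33)
((z(6, -7) + 14)² + Y(-149, -155)) - 10356 = ((-7 + 14)² + 33) - 10356 = (7² + 33) - 10356 = (49 + 33) - 10356 = 82 - 10356 = -10274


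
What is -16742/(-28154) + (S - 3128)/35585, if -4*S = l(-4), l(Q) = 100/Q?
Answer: 1015748641/2003720180 ≈ 0.50693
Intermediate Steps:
S = 25/4 (S = -25/(-4) = -25*(-1)/4 = -1/4*(-25) = 25/4 ≈ 6.2500)
-16742/(-28154) + (S - 3128)/35585 = -16742/(-28154) + (25/4 - 3128)/35585 = -16742*(-1/28154) - 12487/4*1/35585 = 8371/14077 - 12487/142340 = 1015748641/2003720180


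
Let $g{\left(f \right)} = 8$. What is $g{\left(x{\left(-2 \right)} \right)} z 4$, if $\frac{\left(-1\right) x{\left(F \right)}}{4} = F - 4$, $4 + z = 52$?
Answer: $1536$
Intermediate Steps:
$z = 48$ ($z = -4 + 52 = 48$)
$x{\left(F \right)} = 16 - 4 F$ ($x{\left(F \right)} = - 4 \left(F - 4\right) = - 4 \left(-4 + F\right) = 16 - 4 F$)
$g{\left(x{\left(-2 \right)} \right)} z 4 = 8 \cdot 48 \cdot 4 = 8 \cdot 192 = 1536$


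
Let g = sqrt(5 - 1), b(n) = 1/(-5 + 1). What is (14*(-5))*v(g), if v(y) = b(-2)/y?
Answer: 35/4 ≈ 8.7500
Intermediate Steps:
b(n) = -1/4 (b(n) = 1/(-4) = -1/4)
g = 2 (g = sqrt(4) = 2)
v(y) = -1/(4*y)
(14*(-5))*v(g) = (14*(-5))*(-1/4/2) = -(-35)/(2*2) = -70*(-1/8) = 35/4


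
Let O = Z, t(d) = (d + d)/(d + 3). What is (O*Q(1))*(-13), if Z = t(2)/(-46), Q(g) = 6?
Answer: 156/115 ≈ 1.3565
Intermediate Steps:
t(d) = 2*d/(3 + d) (t(d) = (2*d)/(3 + d) = 2*d/(3 + d))
Z = -2/115 (Z = (2*2/(3 + 2))/(-46) = (2*2/5)*(-1/46) = (2*2*(⅕))*(-1/46) = (⅘)*(-1/46) = -2/115 ≈ -0.017391)
O = -2/115 ≈ -0.017391
(O*Q(1))*(-13) = -2/115*6*(-13) = -12/115*(-13) = 156/115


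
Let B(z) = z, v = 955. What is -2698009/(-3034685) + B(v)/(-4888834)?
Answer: 13187220007331/14836071207290 ≈ 0.88886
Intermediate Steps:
-2698009/(-3034685) + B(v)/(-4888834) = -2698009/(-3034685) + 955/(-4888834) = -2698009*(-1/3034685) + 955*(-1/4888834) = 2698009/3034685 - 955/4888834 = 13187220007331/14836071207290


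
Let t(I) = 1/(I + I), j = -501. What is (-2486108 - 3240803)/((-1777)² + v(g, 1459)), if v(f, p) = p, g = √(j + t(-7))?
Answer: -5726911/3159188 ≈ -1.8128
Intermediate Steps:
t(I) = 1/(2*I)
g = I*√98210/14 (g = √(-501 + (½)/(-7)) = √(-501 + (½)*(-⅐)) = √(-501 - 1/14) = √(-7015/14) = I*√98210/14 ≈ 22.385*I)
(-2486108 - 3240803)/((-1777)² + v(g, 1459)) = (-2486108 - 3240803)/((-1777)² + 1459) = -5726911/(3157729 + 1459) = -5726911/3159188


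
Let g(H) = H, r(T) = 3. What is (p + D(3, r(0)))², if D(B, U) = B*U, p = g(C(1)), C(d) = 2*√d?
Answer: 121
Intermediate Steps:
p = 2 (p = 2*√1 = 2*1 = 2)
(p + D(3, r(0)))² = (2 + 3*3)² = (2 + 9)² = 11² = 121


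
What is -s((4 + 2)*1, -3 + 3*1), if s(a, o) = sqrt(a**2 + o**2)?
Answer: -6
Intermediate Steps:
-s((4 + 2)*1, -3 + 3*1) = -sqrt(((4 + 2)*1)**2 + (-3 + 3*1)**2) = -sqrt((6*1)**2 + (-3 + 3)**2) = -sqrt(6**2 + 0**2) = -sqrt(36 + 0) = -sqrt(36) = -1*6 = -6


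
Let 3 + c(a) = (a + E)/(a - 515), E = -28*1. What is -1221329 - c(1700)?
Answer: -1447272982/1185 ≈ -1.2213e+6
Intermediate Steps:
E = -28
c(a) = -3 + (-28 + a)/(-515 + a) (c(a) = -3 + (a - 28)/(a - 515) = -3 + (-28 + a)/(-515 + a))
-1221329 - c(1700) = -1221329 - (1517 - 2*1700)/(-515 + 1700) = -1221329 - (1517 - 3400)/1185 = -1221329 - (-1883)/1185 = -1221329 - 1*(-1883/1185) = -1221329 + 1883/1185 = -1447272982/1185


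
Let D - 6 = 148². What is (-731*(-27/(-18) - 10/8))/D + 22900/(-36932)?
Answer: -72641189/115597160 ≈ -0.62840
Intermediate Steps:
D = 21910 (D = 6 + 148² = 6 + 21904 = 21910)
(-731*(-27/(-18) - 10/8))/D + 22900/(-36932) = -731*(-27/(-18) - 10/8)/21910 + 22900/(-36932) = -731*(-27*(-1/18) - 10*⅛)*(1/21910) + 22900*(-1/36932) = -731*(3/2 - 5/4)*(1/21910) - 5725/9233 = -731*¼*(1/21910) - 5725/9233 = -731/4*1/21910 - 5725/9233 = -731/87640 - 5725/9233 = -72641189/115597160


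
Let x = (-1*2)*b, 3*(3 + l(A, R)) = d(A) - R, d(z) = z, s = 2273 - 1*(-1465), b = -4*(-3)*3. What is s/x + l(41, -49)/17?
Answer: -10267/204 ≈ -50.328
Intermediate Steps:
b = 36 (b = 12*3 = 36)
s = 3738 (s = 2273 + 1465 = 3738)
l(A, R) = -3 - R/3 + A/3 (l(A, R) = -3 + (A - R)/3 = -3 + (-R/3 + A/3) = -3 - R/3 + A/3)
x = -72 (x = -1*2*36 = -2*36 = -72)
s/x + l(41, -49)/17 = 3738/(-72) + (-3 - 1/3*(-49) + (1/3)*41)/17 = 3738*(-1/72) + (-3 + 49/3 + 41/3)*(1/17) = -623/12 + 27*(1/17) = -623/12 + 27/17 = -10267/204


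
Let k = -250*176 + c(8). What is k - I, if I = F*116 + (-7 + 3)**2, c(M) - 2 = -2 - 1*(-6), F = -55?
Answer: -37630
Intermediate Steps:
c(M) = 6 (c(M) = 2 + (-2 - 1*(-6)) = 2 + (-2 + 6) = 2 + 4 = 6)
I = -6364 (I = -55*116 + (-7 + 3)**2 = -6380 + (-4)**2 = -6380 + 16 = -6364)
k = -43994 (k = -250*176 + 6 = -44000 + 6 = -43994)
k - I = -43994 - 1*(-6364) = -43994 + 6364 = -37630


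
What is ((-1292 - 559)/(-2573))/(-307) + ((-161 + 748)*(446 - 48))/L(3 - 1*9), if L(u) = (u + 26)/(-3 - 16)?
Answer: -1753165617727/7899110 ≈ -2.2194e+5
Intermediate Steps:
L(u) = -26/19 - u/19 (L(u) = (26 + u)/(-19) = (26 + u)*(-1/19) = -26/19 - u/19)
((-1292 - 559)/(-2573))/(-307) + ((-161 + 748)*(446 - 48))/L(3 - 1*9) = ((-1292 - 559)/(-2573))/(-307) + ((-161 + 748)*(446 - 48))/(-26/19 - (3 - 1*9)/19) = -1851*(-1/2573)*(-1/307) + (587*398)/(-26/19 - (3 - 9)/19) = (1851/2573)*(-1/307) + 233626/(-26/19 - 1/19*(-6)) = -1851/789911 + 233626/(-26/19 + 6/19) = -1851/789911 + 233626/(-20/19) = -1851/789911 + 233626*(-19/20) = -1851/789911 - 2219447/10 = -1753165617727/7899110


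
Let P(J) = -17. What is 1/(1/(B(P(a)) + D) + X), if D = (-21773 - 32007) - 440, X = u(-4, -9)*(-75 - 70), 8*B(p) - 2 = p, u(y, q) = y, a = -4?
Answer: 433775/251589492 ≈ 0.0017241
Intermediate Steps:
B(p) = 1/4 + p/8
X = 580 (X = -4*(-75 - 70) = -4*(-145) = 580)
D = -54220 (D = -53780 - 440 = -54220)
1/(1/(B(P(a)) + D) + X) = 1/(1/((1/4 + (1/8)*(-17)) - 54220) + 580) = 1/(1/((1/4 - 17/8) - 54220) + 580) = 1/(1/(-15/8 - 54220) + 580) = 1/(1/(-433775/8) + 580) = 1/(-8/433775 + 580) = 1/(251589492/433775) = 433775/251589492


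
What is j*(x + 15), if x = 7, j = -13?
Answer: -286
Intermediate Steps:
j*(x + 15) = -13*(7 + 15) = -13*22 = -286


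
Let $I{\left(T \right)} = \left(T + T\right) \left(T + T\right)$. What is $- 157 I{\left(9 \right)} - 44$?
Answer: $-50912$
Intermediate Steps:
$I{\left(T \right)} = 4 T^{2}$ ($I{\left(T \right)} = 2 T 2 T = 4 T^{2}$)
$- 157 I{\left(9 \right)} - 44 = - 157 \cdot 4 \cdot 9^{2} - 44 = - 157 \cdot 4 \cdot 81 - 44 = \left(-157\right) 324 - 44 = -50868 - 44 = -50912$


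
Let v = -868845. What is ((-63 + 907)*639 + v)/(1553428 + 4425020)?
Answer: -109843/1992816 ≈ -0.055120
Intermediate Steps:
((-63 + 907)*639 + v)/(1553428 + 4425020) = ((-63 + 907)*639 - 868845)/(1553428 + 4425020) = (844*639 - 868845)/5978448 = (539316 - 868845)*(1/5978448) = -329529*1/5978448 = -109843/1992816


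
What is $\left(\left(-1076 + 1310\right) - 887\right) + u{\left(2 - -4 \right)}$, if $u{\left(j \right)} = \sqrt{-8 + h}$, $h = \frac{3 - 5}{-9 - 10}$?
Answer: $-653 + \frac{5 i \sqrt{114}}{19} \approx -653.0 + 2.8098 i$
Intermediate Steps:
$h = \frac{2}{19}$ ($h = - \frac{2}{-19} = \left(-2\right) \left(- \frac{1}{19}\right) = \frac{2}{19} \approx 0.10526$)
$u{\left(j \right)} = \frac{5 i \sqrt{114}}{19}$ ($u{\left(j \right)} = \sqrt{-8 + \frac{2}{19}} = \sqrt{- \frac{150}{19}} = \frac{5 i \sqrt{114}}{19}$)
$\left(\left(-1076 + 1310\right) - 887\right) + u{\left(2 - -4 \right)} = \left(\left(-1076 + 1310\right) - 887\right) + \frac{5 i \sqrt{114}}{19} = \left(234 - 887\right) + \frac{5 i \sqrt{114}}{19} = -653 + \frac{5 i \sqrt{114}}{19}$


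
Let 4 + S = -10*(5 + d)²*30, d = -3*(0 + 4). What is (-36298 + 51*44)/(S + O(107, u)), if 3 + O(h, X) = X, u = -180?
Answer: 34054/14887 ≈ 2.2875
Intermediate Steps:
O(h, X) = -3 + X
d = -12 (d = -3*4 = -12)
S = -14704 (S = -4 - 10*(5 - 12)²*30 = -4 - 10*(-7)²*30 = -4 - 10*49*30 = -4 - 490*30 = -4 - 14700 = -14704)
(-36298 + 51*44)/(S + O(107, u)) = (-36298 + 51*44)/(-14704 + (-3 - 180)) = (-36298 + 2244)/(-14704 - 183) = -34054/(-14887) = -34054*(-1/14887) = 34054/14887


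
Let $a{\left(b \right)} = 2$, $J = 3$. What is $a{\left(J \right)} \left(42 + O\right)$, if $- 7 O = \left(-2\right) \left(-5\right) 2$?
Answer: $\frac{548}{7} \approx 78.286$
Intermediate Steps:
$O = - \frac{20}{7}$ ($O = - \frac{\left(-2\right) \left(-5\right) 2}{7} = - \frac{10 \cdot 2}{7} = \left(- \frac{1}{7}\right) 20 = - \frac{20}{7} \approx -2.8571$)
$a{\left(J \right)} \left(42 + O\right) = 2 \left(42 - \frac{20}{7}\right) = 2 \cdot \frac{274}{7} = \frac{548}{7}$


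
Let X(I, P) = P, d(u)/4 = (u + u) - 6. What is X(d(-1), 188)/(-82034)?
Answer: -94/41017 ≈ -0.0022917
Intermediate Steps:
d(u) = -24 + 8*u (d(u) = 4*((u + u) - 6) = 4*(2*u - 6) = 4*(-6 + 2*u) = -24 + 8*u)
X(d(-1), 188)/(-82034) = 188/(-82034) = 188*(-1/82034) = -94/41017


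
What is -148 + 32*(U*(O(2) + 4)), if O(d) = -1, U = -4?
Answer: -532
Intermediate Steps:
-148 + 32*(U*(O(2) + 4)) = -148 + 32*(-4*(-1 + 4)) = -148 + 32*(-4*3) = -148 + 32*(-12) = -148 - 384 = -532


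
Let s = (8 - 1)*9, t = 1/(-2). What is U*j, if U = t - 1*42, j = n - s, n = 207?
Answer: -6120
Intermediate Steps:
t = -1/2 ≈ -0.50000
s = 63 (s = 7*9 = 63)
j = 144 (j = 207 - 1*63 = 207 - 63 = 144)
U = -85/2 (U = -1/2 - 1*42 = -1/2 - 42 = -85/2 ≈ -42.500)
U*j = -85/2*144 = -6120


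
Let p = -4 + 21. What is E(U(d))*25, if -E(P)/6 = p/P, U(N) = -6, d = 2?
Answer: 425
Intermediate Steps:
p = 17
E(P) = -102/P
E(U(d))*25 = -102/(-6)*25 = -102*(-1/6)*25 = 17*25 = 425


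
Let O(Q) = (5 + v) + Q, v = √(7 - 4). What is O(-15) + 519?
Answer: 509 + √3 ≈ 510.73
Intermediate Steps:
v = √3 ≈ 1.7320
O(Q) = 5 + Q + √3 (O(Q) = (5 + √3) + Q = 5 + Q + √3)
O(-15) + 519 = (5 - 15 + √3) + 519 = (-10 + √3) + 519 = 509 + √3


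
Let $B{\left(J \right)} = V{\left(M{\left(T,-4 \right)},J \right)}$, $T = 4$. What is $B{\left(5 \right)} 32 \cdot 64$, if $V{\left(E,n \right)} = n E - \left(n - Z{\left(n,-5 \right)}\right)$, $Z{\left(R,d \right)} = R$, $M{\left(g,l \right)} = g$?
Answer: $40960$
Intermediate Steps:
$V{\left(E,n \right)} = E n$ ($V{\left(E,n \right)} = n E + \left(n - n\right) = E n + 0 = E n$)
$B{\left(J \right)} = 4 J$
$B{\left(5 \right)} 32 \cdot 64 = 4 \cdot 5 \cdot 32 \cdot 64 = 20 \cdot 32 \cdot 64 = 640 \cdot 64 = 40960$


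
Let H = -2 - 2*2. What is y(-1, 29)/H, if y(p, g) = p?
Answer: ⅙ ≈ 0.16667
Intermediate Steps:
H = -6 (H = -2 - 4 = -6)
y(-1, 29)/H = -1/(-6) = -1*(-⅙) = ⅙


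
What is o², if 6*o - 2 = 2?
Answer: 4/9 ≈ 0.44444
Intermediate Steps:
o = ⅔ (o = ⅓ + (⅙)*2 = ⅓ + ⅓ = ⅔ ≈ 0.66667)
o² = (⅔)² = 4/9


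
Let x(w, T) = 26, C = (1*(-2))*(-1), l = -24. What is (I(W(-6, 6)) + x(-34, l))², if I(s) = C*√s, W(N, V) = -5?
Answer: 656 + 104*I*√5 ≈ 656.0 + 232.55*I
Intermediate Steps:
C = 2 (C = -2*(-1) = 2)
I(s) = 2*√s
(I(W(-6, 6)) + x(-34, l))² = (2*√(-5) + 26)² = (2*(I*√5) + 26)² = (2*I*√5 + 26)² = (26 + 2*I*√5)²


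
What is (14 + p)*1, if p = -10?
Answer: 4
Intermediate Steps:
(14 + p)*1 = (14 - 10)*1 = 4*1 = 4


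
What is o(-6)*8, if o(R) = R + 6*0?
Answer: -48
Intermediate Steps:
o(R) = R (o(R) = R + 0 = R)
o(-6)*8 = -6*8 = -48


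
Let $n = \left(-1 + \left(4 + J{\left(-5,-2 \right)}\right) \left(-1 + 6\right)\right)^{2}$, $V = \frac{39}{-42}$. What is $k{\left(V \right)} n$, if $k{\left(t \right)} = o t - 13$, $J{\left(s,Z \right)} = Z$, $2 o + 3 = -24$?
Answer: $- \frac{1053}{28} \approx -37.607$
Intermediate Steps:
$o = - \frac{27}{2}$ ($o = - \frac{3}{2} + \frac{1}{2} \left(-24\right) = - \frac{3}{2} - 12 = - \frac{27}{2} \approx -13.5$)
$V = - \frac{13}{14}$ ($V = 39 \left(- \frac{1}{42}\right) = - \frac{13}{14} \approx -0.92857$)
$k{\left(t \right)} = -13 - \frac{27 t}{2}$ ($k{\left(t \right)} = - \frac{27 t}{2} - 13 = -13 - \frac{27 t}{2}$)
$n = 81$ ($n = \left(-1 + \left(4 - 2\right) \left(-1 + 6\right)\right)^{2} = \left(-1 + 2 \cdot 5\right)^{2} = \left(-1 + 10\right)^{2} = 9^{2} = 81$)
$k{\left(V \right)} n = \left(-13 - - \frac{351}{28}\right) 81 = \left(-13 + \frac{351}{28}\right) 81 = \left(- \frac{13}{28}\right) 81 = - \frac{1053}{28}$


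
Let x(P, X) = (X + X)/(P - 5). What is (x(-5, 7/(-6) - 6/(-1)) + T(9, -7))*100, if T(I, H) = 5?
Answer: 1210/3 ≈ 403.33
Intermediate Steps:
x(P, X) = 2*X/(-5 + P) (x(P, X) = (2*X)/(-5 + P) = 2*X/(-5 + P))
(x(-5, 7/(-6) - 6/(-1)) + T(9, -7))*100 = (2*(7/(-6) - 6/(-1))/(-5 - 5) + 5)*100 = (2*(7*(-⅙) - 6*(-1))/(-10) + 5)*100 = (2*(-7/6 + 6)*(-⅒) + 5)*100 = (2*(29/6)*(-⅒) + 5)*100 = (-29/30 + 5)*100 = (121/30)*100 = 1210/3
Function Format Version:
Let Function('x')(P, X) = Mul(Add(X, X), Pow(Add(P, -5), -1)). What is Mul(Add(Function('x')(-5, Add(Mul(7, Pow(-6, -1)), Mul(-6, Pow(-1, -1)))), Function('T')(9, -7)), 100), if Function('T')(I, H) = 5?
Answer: Rational(1210, 3) ≈ 403.33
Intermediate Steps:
Function('x')(P, X) = Mul(2, X, Pow(Add(-5, P), -1)) (Function('x')(P, X) = Mul(Mul(2, X), Pow(Add(-5, P), -1)) = Mul(2, X, Pow(Add(-5, P), -1)))
Mul(Add(Function('x')(-5, Add(Mul(7, Pow(-6, -1)), Mul(-6, Pow(-1, -1)))), Function('T')(9, -7)), 100) = Mul(Add(Mul(2, Add(Mul(7, Pow(-6, -1)), Mul(-6, Pow(-1, -1))), Pow(Add(-5, -5), -1)), 5), 100) = Mul(Add(Mul(2, Add(Mul(7, Rational(-1, 6)), Mul(-6, -1)), Pow(-10, -1)), 5), 100) = Mul(Add(Mul(2, Add(Rational(-7, 6), 6), Rational(-1, 10)), 5), 100) = Mul(Add(Mul(2, Rational(29, 6), Rational(-1, 10)), 5), 100) = Mul(Add(Rational(-29, 30), 5), 100) = Mul(Rational(121, 30), 100) = Rational(1210, 3)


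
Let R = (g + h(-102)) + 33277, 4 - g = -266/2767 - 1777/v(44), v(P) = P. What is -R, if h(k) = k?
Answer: -4044405555/121748 ≈ -33220.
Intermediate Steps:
g = 5415655/121748 (g = 4 - (-266/2767 - 1777/44) = 4 - 1*(-4928663/121748) = 4 + 4928663/121748 = 5415655/121748 ≈ 44.482)
R = 4044405555/121748 (R = (5415655/121748 - 102) + 33277 = -7002641/121748 + 33277 = 4044405555/121748 ≈ 33220.)
-R = -1*4044405555/121748 = -4044405555/121748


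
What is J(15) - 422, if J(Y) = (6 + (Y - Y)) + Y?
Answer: -401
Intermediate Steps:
J(Y) = 6 + Y (J(Y) = (6 + 0) + Y = 6 + Y)
J(15) - 422 = (6 + 15) - 422 = 21 - 422 = -401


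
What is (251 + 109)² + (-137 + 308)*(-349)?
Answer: 69921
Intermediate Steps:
(251 + 109)² + (-137 + 308)*(-349) = 360² + 171*(-349) = 129600 - 59679 = 69921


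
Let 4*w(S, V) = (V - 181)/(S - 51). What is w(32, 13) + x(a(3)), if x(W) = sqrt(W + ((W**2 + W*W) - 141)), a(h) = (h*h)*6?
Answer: 42/19 + sqrt(5745) ≈ 78.006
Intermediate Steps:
a(h) = 6*h**2 (a(h) = h**2*6 = 6*h**2)
w(S, V) = (-181 + V)/(4*(-51 + S)) (w(S, V) = ((V - 181)/(S - 51))/4 = ((-181 + V)/(-51 + S))/4 = (-181 + V)/(4*(-51 + S)))
x(W) = sqrt(-141 + W + 2*W**2) (x(W) = sqrt(W + ((W**2 + W**2) - 141)) = sqrt(W + (2*W**2 - 141)) = sqrt(W + (-141 + 2*W**2)) = sqrt(-141 + W + 2*W**2))
w(32, 13) + x(a(3)) = (-181 + 13)/(4*(-51 + 32)) + sqrt(-141 + 6*3**2 + 2*(6*3**2)**2) = (1/4)*(-168)/(-19) + sqrt(-141 + 6*9 + 2*(6*9)**2) = (1/4)*(-1/19)*(-168) + sqrt(-141 + 54 + 2*54**2) = 42/19 + sqrt(-141 + 54 + 2*2916) = 42/19 + sqrt(-141 + 54 + 5832) = 42/19 + sqrt(5745)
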